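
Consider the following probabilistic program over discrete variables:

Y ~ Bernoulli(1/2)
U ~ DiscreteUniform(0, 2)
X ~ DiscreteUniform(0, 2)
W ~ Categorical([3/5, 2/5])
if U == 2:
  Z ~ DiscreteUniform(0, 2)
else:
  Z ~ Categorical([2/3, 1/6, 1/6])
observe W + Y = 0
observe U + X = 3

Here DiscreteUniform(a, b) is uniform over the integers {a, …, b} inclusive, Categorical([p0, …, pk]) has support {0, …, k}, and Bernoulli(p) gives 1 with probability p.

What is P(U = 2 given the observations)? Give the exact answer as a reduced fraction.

P(U = 2 | obs) = 1/2

Enumerate traces; 6 have nonzero weight after conditioning:
  (Y=0, U=1, X=2, W=0, Z=0) weight 1/45
  (Y=0, U=1, X=2, W=0, Z=1) weight 1/180
  (Y=0, U=1, X=2, W=0, Z=2) weight 1/180
  (Y=0, U=2, X=1, W=0, Z=0) weight 1/90
  (Y=0, U=2, X=1, W=0, Z=1) weight 1/90
  (Y=0, U=2, X=1, W=0, Z=2) weight 1/90
Group by U:
  weight(U=1) = 1/30
  weight(U=2) = 1/30
Total weight = 1/30 + 1/30 = 1/15
P(U=1 | obs) = 1/30 / 1/15 = 1/2
P(U=2 | obs) = 1/30 / 1/15 = 1/2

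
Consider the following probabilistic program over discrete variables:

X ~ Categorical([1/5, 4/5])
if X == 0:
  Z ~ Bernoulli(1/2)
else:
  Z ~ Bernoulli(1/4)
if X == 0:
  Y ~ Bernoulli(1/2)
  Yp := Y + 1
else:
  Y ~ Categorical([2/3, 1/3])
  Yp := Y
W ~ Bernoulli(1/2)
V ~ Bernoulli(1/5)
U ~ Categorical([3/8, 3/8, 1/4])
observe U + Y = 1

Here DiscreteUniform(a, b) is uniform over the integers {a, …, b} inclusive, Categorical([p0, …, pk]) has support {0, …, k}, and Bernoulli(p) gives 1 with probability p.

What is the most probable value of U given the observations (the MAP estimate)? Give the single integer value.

argmax_v P(U = v | obs) = 1

Enumerate traces; 32 have nonzero weight after conditioning:
  (X=0, Z=0, Y=0, W=0, V=0, U=1) weight 3/400
  (X=0, Z=0, Y=0, W=0, V=1, U=1) weight 3/1600
  (X=0, Z=0, Y=0, W=1, V=0, U=1) weight 3/400
  (X=0, Z=0, Y=0, W=1, V=1, U=1) weight 3/1600
  (X=0, Z=0, Y=1, W=0, V=0, U=0) weight 3/400
  (X=0, Z=0, Y=1, W=0, V=1, U=0) weight 3/1600
  (X=0, Z=0, Y=1, W=1, V=0, U=0) weight 3/400
  (X=0, Z=0, Y=1, W=1, V=1, U=0) weight 3/1600
  … 24 more
Group by U:
  weight(U=0) = 11/80
  weight(U=1) = 19/80
Total weight = 11/80 + 19/80 = 3/8
P(U=0 | obs) = 11/80 / 3/8 = 11/30
P(U=1 | obs) = 19/80 / 3/8 = 19/30
argmax = 1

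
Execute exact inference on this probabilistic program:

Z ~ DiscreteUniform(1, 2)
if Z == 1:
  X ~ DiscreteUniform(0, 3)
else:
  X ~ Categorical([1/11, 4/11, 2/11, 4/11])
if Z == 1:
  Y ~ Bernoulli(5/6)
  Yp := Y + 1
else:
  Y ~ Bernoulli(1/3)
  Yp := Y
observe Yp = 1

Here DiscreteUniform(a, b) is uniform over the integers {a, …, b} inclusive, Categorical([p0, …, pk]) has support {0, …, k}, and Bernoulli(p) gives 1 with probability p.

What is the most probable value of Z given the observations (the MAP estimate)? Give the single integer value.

Enumerate traces; 8 have nonzero weight after conditioning:
  (Z=1, X=0, Y=0) weight 1/48
  (Z=1, X=1, Y=0) weight 1/48
  (Z=1, X=2, Y=0) weight 1/48
  (Z=1, X=3, Y=0) weight 1/48
  (Z=2, X=0, Y=1) weight 1/66
  (Z=2, X=1, Y=1) weight 2/33
  (Z=2, X=2, Y=1) weight 1/33
  (Z=2, X=3, Y=1) weight 2/33
Group by Z:
  weight(Z=1) = 1/12
  weight(Z=2) = 1/6
Total weight = 1/12 + 1/6 = 1/4
P(Z=1 | obs) = 1/12 / 1/4 = 1/3
P(Z=2 | obs) = 1/6 / 1/4 = 2/3
argmax = 2

argmax_v P(Z = v | obs) = 2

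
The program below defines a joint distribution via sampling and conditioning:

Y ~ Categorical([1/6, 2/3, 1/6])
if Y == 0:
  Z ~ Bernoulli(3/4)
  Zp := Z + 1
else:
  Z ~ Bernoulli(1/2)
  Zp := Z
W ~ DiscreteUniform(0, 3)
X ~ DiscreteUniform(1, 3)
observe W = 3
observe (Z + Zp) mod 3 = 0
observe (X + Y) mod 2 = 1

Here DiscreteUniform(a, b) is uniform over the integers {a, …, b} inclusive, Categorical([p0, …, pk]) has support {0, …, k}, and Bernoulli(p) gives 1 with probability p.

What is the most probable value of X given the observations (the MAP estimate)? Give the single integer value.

Enumerate traces; 5 have nonzero weight after conditioning:
  (Y=0, Z=1, W=3, X=1) weight 1/96
  (Y=0, Z=1, W=3, X=3) weight 1/96
  (Y=1, Z=0, W=3, X=2) weight 1/36
  (Y=2, Z=0, W=3, X=1) weight 1/144
  (Y=2, Z=0, W=3, X=3) weight 1/144
Group by X:
  weight(X=1) = 5/288
  weight(X=2) = 1/36
  weight(X=3) = 5/288
Total weight = 5/288 + 1/36 + 5/288 = 1/16
P(X=1 | obs) = 5/288 / 1/16 = 5/18
P(X=2 | obs) = 1/36 / 1/16 = 4/9
P(X=3 | obs) = 5/288 / 1/16 = 5/18
argmax = 2

argmax_v P(X = v | obs) = 2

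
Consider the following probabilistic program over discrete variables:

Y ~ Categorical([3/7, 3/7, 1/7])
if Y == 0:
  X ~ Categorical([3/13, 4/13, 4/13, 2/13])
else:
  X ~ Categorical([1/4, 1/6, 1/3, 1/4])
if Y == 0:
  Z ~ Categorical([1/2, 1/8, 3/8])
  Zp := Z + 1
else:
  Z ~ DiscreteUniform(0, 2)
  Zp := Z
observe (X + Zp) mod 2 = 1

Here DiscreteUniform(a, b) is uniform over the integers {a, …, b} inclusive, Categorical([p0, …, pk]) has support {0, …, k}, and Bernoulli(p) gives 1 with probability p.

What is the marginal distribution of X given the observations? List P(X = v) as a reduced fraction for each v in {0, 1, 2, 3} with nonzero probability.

Enumerate traces; 18 have nonzero weight after conditioning:
  (Y=0, X=0, Z=0) weight 9/182
  (Y=0, X=0, Z=2) weight 27/728
  (Y=0, X=1, Z=1) weight 3/182
  (Y=0, X=2, Z=0) weight 6/91
  (Y=0, X=2, Z=2) weight 9/182
  (Y=0, X=3, Z=1) weight 3/364
  (Y=1, X=0, Z=1) weight 1/28
  (Y=1, X=1, Z=0) weight 1/42
  … 10 more
Group by X:
  weight(X=0) = 293/2184
  weight(X=1) = 131/1638
  weight(X=2) = 293/1638
  weight(X=3) = 113/1092
Total weight = 293/2184 + 131/1638 + 293/1638 + 113/1092 = 3253/6552
P(X=0 | obs) = 293/2184 / 3253/6552 = 879/3253
P(X=1 | obs) = 131/1638 / 3253/6552 = 524/3253
P(X=2 | obs) = 293/1638 / 3253/6552 = 1172/3253
P(X=3 | obs) = 113/1092 / 3253/6552 = 678/3253

P(X=0) = 879/3253, P(X=1) = 524/3253, P(X=2) = 1172/3253, P(X=3) = 678/3253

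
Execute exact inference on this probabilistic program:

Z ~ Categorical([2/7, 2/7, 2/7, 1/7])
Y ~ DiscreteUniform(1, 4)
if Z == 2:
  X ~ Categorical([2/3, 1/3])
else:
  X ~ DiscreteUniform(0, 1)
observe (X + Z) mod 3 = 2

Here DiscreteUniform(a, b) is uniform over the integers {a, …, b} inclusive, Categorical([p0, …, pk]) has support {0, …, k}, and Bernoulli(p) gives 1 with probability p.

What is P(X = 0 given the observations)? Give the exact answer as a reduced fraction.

Enumerate traces; 8 have nonzero weight after conditioning:
  (Z=1, Y=1, X=1) weight 1/28
  (Z=1, Y=2, X=1) weight 1/28
  (Z=1, Y=3, X=1) weight 1/28
  (Z=1, Y=4, X=1) weight 1/28
  (Z=2, Y=1, X=0) weight 1/21
  (Z=2, Y=2, X=0) weight 1/21
  (Z=2, Y=3, X=0) weight 1/21
  (Z=2, Y=4, X=0) weight 1/21
Group by X:
  weight(X=0) = 4/21
  weight(X=1) = 1/7
Total weight = 4/21 + 1/7 = 1/3
P(X=0 | obs) = 4/21 / 1/3 = 4/7
P(X=1 | obs) = 1/7 / 1/3 = 3/7

P(X = 0 | obs) = 4/7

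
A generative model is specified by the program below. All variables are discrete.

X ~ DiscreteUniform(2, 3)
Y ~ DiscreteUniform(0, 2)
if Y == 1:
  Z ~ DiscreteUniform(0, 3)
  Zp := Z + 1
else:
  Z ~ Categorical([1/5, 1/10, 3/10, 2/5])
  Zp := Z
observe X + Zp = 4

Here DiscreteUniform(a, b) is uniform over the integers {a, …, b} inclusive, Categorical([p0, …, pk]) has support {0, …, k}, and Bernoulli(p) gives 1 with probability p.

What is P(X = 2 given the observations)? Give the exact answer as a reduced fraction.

Enumerate traces; 6 have nonzero weight after conditioning:
  (X=2, Y=0, Z=2) weight 1/20
  (X=2, Y=1, Z=1) weight 1/24
  (X=2, Y=2, Z=2) weight 1/20
  (X=3, Y=0, Z=1) weight 1/60
  (X=3, Y=1, Z=0) weight 1/24
  (X=3, Y=2, Z=1) weight 1/60
Group by X:
  weight(X=2) = 17/120
  weight(X=3) = 3/40
Total weight = 17/120 + 3/40 = 13/60
P(X=2 | obs) = 17/120 / 13/60 = 17/26
P(X=3 | obs) = 3/40 / 13/60 = 9/26

P(X = 2 | obs) = 17/26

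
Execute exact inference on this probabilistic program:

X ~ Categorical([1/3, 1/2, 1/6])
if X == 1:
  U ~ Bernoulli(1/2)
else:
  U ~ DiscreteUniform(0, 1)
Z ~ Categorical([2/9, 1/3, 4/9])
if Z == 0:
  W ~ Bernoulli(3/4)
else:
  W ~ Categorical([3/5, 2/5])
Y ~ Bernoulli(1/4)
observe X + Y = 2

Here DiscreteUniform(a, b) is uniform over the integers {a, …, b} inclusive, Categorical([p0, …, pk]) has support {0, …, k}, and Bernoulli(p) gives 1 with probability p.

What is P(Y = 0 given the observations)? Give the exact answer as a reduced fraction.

Enumerate traces; 24 have nonzero weight after conditioning:
  (X=1, U=0, Z=0, W=0, Y=1) weight 1/288
  (X=1, U=0, Z=0, W=1, Y=1) weight 1/96
  (X=1, U=0, Z=1, W=0, Y=1) weight 1/80
  (X=1, U=0, Z=1, W=1, Y=1) weight 1/120
  (X=1, U=0, Z=2, W=0, Y=1) weight 1/60
  (X=1, U=0, Z=2, W=1, Y=1) weight 1/90
  (X=1, U=1, Z=0, W=0, Y=1) weight 1/288
  (X=1, U=1, Z=0, W=1, Y=1) weight 1/96
  (X=2, U=0, Z=0, W=0, Y=0) weight 1/288
  … 15 more
Group by Y:
  weight(Y=0) = 1/8
  weight(Y=1) = 1/8
Total weight = 1/8 + 1/8 = 1/4
P(Y=0 | obs) = 1/8 / 1/4 = 1/2
P(Y=1 | obs) = 1/8 / 1/4 = 1/2

P(Y = 0 | obs) = 1/2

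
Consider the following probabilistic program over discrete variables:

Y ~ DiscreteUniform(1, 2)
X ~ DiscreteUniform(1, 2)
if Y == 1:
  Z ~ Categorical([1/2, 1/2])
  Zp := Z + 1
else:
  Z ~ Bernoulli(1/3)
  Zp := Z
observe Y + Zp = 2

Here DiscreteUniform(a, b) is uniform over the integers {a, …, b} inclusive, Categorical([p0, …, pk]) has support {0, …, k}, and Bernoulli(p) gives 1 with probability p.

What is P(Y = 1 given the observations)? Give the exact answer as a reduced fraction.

P(Y = 1 | obs) = 3/7

Enumerate traces; 4 have nonzero weight after conditioning:
  (Y=1, X=1, Z=0) weight 1/8
  (Y=1, X=2, Z=0) weight 1/8
  (Y=2, X=1, Z=0) weight 1/6
  (Y=2, X=2, Z=0) weight 1/6
Group by Y:
  weight(Y=1) = 1/4
  weight(Y=2) = 1/3
Total weight = 1/4 + 1/3 = 7/12
P(Y=1 | obs) = 1/4 / 7/12 = 3/7
P(Y=2 | obs) = 1/3 / 7/12 = 4/7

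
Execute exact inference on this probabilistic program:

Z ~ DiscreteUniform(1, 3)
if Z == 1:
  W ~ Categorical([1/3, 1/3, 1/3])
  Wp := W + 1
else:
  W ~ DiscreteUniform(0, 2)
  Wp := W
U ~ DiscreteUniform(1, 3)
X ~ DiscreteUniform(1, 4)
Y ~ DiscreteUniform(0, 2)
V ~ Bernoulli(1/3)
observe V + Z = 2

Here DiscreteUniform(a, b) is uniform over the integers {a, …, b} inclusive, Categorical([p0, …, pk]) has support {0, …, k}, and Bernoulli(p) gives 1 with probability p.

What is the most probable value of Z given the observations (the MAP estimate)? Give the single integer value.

argmax_v P(Z = v | obs) = 2

Enumerate traces; 216 have nonzero weight after conditioning:
  (Z=1, W=0, U=1, X=1, Y=0, V=1) weight 1/972
  (Z=1, W=0, U=1, X=1, Y=1, V=1) weight 1/972
  (Z=1, W=0, U=1, X=1, Y=2, V=1) weight 1/972
  (Z=1, W=0, U=1, X=2, Y=0, V=1) weight 1/972
  (Z=1, W=0, U=1, X=2, Y=1, V=1) weight 1/972
  (Z=1, W=0, U=1, X=2, Y=2, V=1) weight 1/972
  (Z=1, W=0, U=1, X=3, Y=0, V=1) weight 1/972
  (Z=1, W=0, U=1, X=3, Y=1, V=1) weight 1/972
  (Z=2, W=0, U=1, X=1, Y=0, V=0) weight 1/486
  … 207 more
Group by Z:
  weight(Z=1) = 1/9
  weight(Z=2) = 2/9
Total weight = 1/9 + 2/9 = 1/3
P(Z=1 | obs) = 1/9 / 1/3 = 1/3
P(Z=2 | obs) = 2/9 / 1/3 = 2/3
argmax = 2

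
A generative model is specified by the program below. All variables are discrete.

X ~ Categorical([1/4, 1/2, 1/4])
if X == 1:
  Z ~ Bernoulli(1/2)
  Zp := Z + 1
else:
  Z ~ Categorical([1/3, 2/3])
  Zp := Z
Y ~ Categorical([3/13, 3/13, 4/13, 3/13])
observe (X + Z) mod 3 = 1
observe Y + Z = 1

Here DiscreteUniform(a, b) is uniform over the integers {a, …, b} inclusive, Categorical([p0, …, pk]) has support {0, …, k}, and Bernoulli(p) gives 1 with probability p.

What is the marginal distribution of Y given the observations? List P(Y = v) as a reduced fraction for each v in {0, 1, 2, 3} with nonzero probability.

Enumerate traces; 2 have nonzero weight after conditioning:
  (X=0, Z=1, Y=0) weight 1/26
  (X=1, Z=0, Y=1) weight 3/52
Group by Y:
  weight(Y=0) = 1/26
  weight(Y=1) = 3/52
Total weight = 1/26 + 3/52 = 5/52
P(Y=0 | obs) = 1/26 / 5/52 = 2/5
P(Y=1 | obs) = 3/52 / 5/52 = 3/5

P(Y=0) = 2/5, P(Y=1) = 3/5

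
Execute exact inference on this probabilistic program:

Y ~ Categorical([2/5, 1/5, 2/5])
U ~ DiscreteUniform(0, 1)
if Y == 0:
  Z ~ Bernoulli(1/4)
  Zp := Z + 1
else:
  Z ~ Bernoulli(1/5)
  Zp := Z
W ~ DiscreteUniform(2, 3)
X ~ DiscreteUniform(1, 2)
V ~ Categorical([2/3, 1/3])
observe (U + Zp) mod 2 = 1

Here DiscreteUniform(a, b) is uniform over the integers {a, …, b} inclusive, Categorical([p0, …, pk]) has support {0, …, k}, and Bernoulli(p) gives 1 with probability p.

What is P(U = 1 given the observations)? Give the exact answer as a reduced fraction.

P(U = 1 | obs) = 29/50

Enumerate traces; 48 have nonzero weight after conditioning:
  (Y=0, U=0, Z=0, W=2, X=1, V=0) weight 1/40
  (Y=0, U=0, Z=0, W=2, X=1, V=1) weight 1/80
  (Y=0, U=0, Z=0, W=2, X=2, V=0) weight 1/40
  (Y=0, U=0, Z=0, W=2, X=2, V=1) weight 1/80
  (Y=0, U=0, Z=0, W=3, X=1, V=0) weight 1/40
  (Y=0, U=0, Z=0, W=3, X=1, V=1) weight 1/80
  (Y=0, U=0, Z=0, W=3, X=2, V=0) weight 1/40
  (Y=0, U=0, Z=0, W=3, X=2, V=1) weight 1/80
  (Y=0, U=1, Z=1, W=2, X=1, V=0) weight 1/120
  … 39 more
Group by U:
  weight(U=0) = 21/100
  weight(U=1) = 29/100
Total weight = 21/100 + 29/100 = 1/2
P(U=0 | obs) = 21/100 / 1/2 = 21/50
P(U=1 | obs) = 29/100 / 1/2 = 29/50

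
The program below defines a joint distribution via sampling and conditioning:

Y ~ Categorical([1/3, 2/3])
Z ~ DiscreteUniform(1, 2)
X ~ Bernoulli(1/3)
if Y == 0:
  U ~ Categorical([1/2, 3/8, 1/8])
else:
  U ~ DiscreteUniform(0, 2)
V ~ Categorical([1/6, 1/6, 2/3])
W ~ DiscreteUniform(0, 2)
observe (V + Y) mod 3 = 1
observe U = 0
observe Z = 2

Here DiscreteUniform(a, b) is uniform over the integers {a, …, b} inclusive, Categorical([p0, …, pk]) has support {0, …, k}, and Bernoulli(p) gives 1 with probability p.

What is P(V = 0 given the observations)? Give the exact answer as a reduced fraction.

P(V = 0 | obs) = 4/7

Enumerate traces; 12 have nonzero weight after conditioning:
  (Y=0, Z=2, X=0, U=0, V=1, W=0) weight 1/324
  (Y=0, Z=2, X=0, U=0, V=1, W=1) weight 1/324
  (Y=0, Z=2, X=0, U=0, V=1, W=2) weight 1/324
  (Y=0, Z=2, X=1, U=0, V=1, W=0) weight 1/648
  (Y=0, Z=2, X=1, U=0, V=1, W=1) weight 1/648
  (Y=0, Z=2, X=1, U=0, V=1, W=2) weight 1/648
  (Y=1, Z=2, X=0, U=0, V=0, W=0) weight 1/243
  (Y=1, Z=2, X=0, U=0, V=0, W=1) weight 1/243
  … 4 more
Group by V:
  weight(V=0) = 1/54
  weight(V=1) = 1/72
Total weight = 1/54 + 1/72 = 7/216
P(V=0 | obs) = 1/54 / 7/216 = 4/7
P(V=1 | obs) = 1/72 / 7/216 = 3/7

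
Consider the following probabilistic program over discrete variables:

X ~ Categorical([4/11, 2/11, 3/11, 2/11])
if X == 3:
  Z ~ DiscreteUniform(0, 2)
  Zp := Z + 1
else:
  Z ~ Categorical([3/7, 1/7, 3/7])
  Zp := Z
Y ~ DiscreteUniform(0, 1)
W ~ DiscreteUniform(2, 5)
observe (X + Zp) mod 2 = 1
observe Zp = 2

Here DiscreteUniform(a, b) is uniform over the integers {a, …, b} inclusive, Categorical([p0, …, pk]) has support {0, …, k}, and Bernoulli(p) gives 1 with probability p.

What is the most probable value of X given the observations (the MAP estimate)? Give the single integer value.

argmax_v P(X = v | obs) = 1

Enumerate traces; 16 have nonzero weight after conditioning:
  (X=1, Z=2, Y=0, W=2) weight 3/308
  (X=1, Z=2, Y=0, W=3) weight 3/308
  (X=1, Z=2, Y=0, W=4) weight 3/308
  (X=1, Z=2, Y=0, W=5) weight 3/308
  (X=1, Z=2, Y=1, W=2) weight 3/308
  (X=1, Z=2, Y=1, W=3) weight 3/308
  (X=1, Z=2, Y=1, W=4) weight 3/308
  (X=1, Z=2, Y=1, W=5) weight 3/308
  (X=3, Z=1, Y=0, W=2) weight 1/132
  … 7 more
Group by X:
  weight(X=1) = 6/77
  weight(X=3) = 2/33
Total weight = 6/77 + 2/33 = 32/231
P(X=1 | obs) = 6/77 / 32/231 = 9/16
P(X=3 | obs) = 2/33 / 32/231 = 7/16
argmax = 1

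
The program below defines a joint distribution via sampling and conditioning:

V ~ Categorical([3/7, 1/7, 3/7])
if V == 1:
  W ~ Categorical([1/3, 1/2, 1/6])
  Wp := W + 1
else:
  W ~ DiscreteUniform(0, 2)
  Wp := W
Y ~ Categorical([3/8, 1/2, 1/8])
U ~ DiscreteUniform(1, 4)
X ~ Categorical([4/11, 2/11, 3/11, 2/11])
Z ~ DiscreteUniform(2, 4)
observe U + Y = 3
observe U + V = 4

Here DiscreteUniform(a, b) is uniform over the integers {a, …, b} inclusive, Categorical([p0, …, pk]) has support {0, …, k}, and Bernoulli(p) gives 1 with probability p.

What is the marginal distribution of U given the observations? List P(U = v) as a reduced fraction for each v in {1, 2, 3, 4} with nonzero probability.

P(U=2) = 4/5, P(U=3) = 1/5

Enumerate traces; 72 have nonzero weight after conditioning:
  (V=1, W=0, Y=0, U=3, X=0, Z=2) weight 1/1848
  (V=1, W=0, Y=0, U=3, X=0, Z=3) weight 1/1848
  (V=1, W=0, Y=0, U=3, X=0, Z=4) weight 1/1848
  (V=1, W=0, Y=0, U=3, X=1, Z=2) weight 1/3696
  (V=1, W=0, Y=0, U=3, X=1, Z=3) weight 1/3696
  (V=1, W=0, Y=0, U=3, X=1, Z=4) weight 1/3696
  (V=1, W=0, Y=0, U=3, X=2, Z=2) weight 1/2464
  (V=1, W=0, Y=0, U=3, X=2, Z=3) weight 1/2464
  (V=2, W=0, Y=1, U=2, X=0, Z=2) weight 1/462
  … 63 more
Group by U:
  weight(U=2) = 3/56
  weight(U=3) = 3/224
Total weight = 3/56 + 3/224 = 15/224
P(U=2 | obs) = 3/56 / 15/224 = 4/5
P(U=3 | obs) = 3/224 / 15/224 = 1/5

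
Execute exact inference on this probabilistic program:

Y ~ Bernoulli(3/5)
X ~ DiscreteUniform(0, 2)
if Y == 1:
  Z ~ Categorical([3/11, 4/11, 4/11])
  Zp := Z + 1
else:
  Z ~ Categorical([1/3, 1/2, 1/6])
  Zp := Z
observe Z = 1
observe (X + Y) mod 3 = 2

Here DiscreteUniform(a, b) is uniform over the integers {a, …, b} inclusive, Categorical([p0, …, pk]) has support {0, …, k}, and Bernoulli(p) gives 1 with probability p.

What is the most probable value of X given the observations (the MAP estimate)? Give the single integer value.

Enumerate traces; 2 have nonzero weight after conditioning:
  (Y=0, X=2, Z=1) weight 1/15
  (Y=1, X=1, Z=1) weight 4/55
Group by X:
  weight(X=1) = 4/55
  weight(X=2) = 1/15
Total weight = 4/55 + 1/15 = 23/165
P(X=1 | obs) = 4/55 / 23/165 = 12/23
P(X=2 | obs) = 1/15 / 23/165 = 11/23
argmax = 1

argmax_v P(X = v | obs) = 1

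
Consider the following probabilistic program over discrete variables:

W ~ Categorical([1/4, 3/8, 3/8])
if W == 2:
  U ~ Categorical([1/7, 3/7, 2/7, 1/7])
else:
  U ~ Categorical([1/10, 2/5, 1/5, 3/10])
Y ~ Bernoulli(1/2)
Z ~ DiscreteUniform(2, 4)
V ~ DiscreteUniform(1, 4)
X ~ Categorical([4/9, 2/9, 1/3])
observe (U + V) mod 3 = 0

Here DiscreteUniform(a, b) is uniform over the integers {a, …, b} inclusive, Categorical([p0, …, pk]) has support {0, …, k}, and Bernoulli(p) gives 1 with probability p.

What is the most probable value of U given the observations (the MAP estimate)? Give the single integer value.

Enumerate traces; 270 have nonzero weight after conditioning:
  (W=0, U=0, Y=0, Z=2, V=3, X=0) weight 1/2160
  (W=0, U=0, Y=0, Z=2, V=3, X=1) weight 1/4320
  (W=0, U=0, Y=0, Z=2, V=3, X=2) weight 1/2880
  (W=0, U=0, Y=0, Z=3, V=3, X=0) weight 1/2160
  (W=0, U=0, Y=0, Z=3, V=3, X=1) weight 1/4320
  (W=0, U=0, Y=0, Z=3, V=3, X=2) weight 1/2880
  (W=0, U=0, Y=0, Z=4, V=3, X=0) weight 1/2160
  (W=0, U=0, Y=0, Z=4, V=3, X=1) weight 1/4320
  (W=0, U=1, Y=0, Z=2, V=2, X=0) weight 1/540
  (W=0, U=2, Y=0, Z=2, V=1, X=0) weight 1/1080
  … 260 more
Group by U:
  weight(U=0) = 13/448
  weight(U=1) = 23/224
  weight(U=2) = 13/112
  weight(U=3) = 27/448
Total weight = 13/448 + 23/224 + 13/112 + 27/448 = 69/224
P(U=0 | obs) = 13/448 / 69/224 = 13/138
P(U=1 | obs) = 23/224 / 69/224 = 1/3
P(U=2 | obs) = 13/112 / 69/224 = 26/69
P(U=3 | obs) = 27/448 / 69/224 = 9/46
argmax = 2

argmax_v P(U = v | obs) = 2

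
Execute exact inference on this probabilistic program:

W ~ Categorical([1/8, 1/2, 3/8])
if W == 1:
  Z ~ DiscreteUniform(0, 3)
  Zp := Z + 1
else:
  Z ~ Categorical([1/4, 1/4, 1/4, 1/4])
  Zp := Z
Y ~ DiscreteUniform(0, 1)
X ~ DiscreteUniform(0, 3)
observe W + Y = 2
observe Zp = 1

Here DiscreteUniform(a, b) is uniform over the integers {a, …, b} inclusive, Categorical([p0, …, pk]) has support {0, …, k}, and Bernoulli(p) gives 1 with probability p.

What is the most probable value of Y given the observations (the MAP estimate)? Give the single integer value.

argmax_v P(Y = v | obs) = 1

Enumerate traces; 8 have nonzero weight after conditioning:
  (W=1, Z=0, Y=1, X=0) weight 1/64
  (W=1, Z=0, Y=1, X=1) weight 1/64
  (W=1, Z=0, Y=1, X=2) weight 1/64
  (W=1, Z=0, Y=1, X=3) weight 1/64
  (W=2, Z=1, Y=0, X=0) weight 3/256
  (W=2, Z=1, Y=0, X=1) weight 3/256
  (W=2, Z=1, Y=0, X=2) weight 3/256
  (W=2, Z=1, Y=0, X=3) weight 3/256
Group by Y:
  weight(Y=0) = 3/64
  weight(Y=1) = 1/16
Total weight = 3/64 + 1/16 = 7/64
P(Y=0 | obs) = 3/64 / 7/64 = 3/7
P(Y=1 | obs) = 1/16 / 7/64 = 4/7
argmax = 1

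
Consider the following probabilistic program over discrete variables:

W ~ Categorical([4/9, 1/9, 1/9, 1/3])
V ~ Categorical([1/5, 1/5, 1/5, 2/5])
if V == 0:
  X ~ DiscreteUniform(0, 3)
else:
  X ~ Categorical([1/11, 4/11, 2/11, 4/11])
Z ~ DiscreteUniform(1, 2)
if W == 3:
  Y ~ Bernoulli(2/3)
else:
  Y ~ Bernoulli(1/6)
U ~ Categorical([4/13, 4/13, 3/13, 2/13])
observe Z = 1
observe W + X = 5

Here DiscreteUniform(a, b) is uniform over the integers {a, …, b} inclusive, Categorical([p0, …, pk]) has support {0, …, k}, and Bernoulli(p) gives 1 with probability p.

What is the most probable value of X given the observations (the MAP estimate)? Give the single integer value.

argmax_v P(X = v | obs) = 2

Enumerate traces; 64 have nonzero weight after conditioning:
  (W=2, V=0, X=3, Z=1, Y=0, U=0) weight 1/1404
  (W=2, V=0, X=3, Z=1, Y=0, U=1) weight 1/1404
  (W=2, V=0, X=3, Z=1, Y=0, U=2) weight 1/1872
  (W=2, V=0, X=3, Z=1, Y=0, U=3) weight 1/2808
  (W=2, V=0, X=3, Z=1, Y=1, U=0) weight 1/7020
  (W=2, V=0, X=3, Z=1, Y=1, U=1) weight 1/7020
  (W=2, V=0, X=3, Z=1, Y=1, U=2) weight 1/9360
  (W=2, V=0, X=3, Z=1, Y=1, U=3) weight 1/14040
  (W=3, V=0, X=2, Z=1, Y=0, U=0) weight 1/1170
  … 55 more
Group by X:
  weight(X=2) = 43/1320
  weight(X=3) = 5/264
Total weight = 43/1320 + 5/264 = 17/330
P(X=2 | obs) = 43/1320 / 17/330 = 43/68
P(X=3 | obs) = 5/264 / 17/330 = 25/68
argmax = 2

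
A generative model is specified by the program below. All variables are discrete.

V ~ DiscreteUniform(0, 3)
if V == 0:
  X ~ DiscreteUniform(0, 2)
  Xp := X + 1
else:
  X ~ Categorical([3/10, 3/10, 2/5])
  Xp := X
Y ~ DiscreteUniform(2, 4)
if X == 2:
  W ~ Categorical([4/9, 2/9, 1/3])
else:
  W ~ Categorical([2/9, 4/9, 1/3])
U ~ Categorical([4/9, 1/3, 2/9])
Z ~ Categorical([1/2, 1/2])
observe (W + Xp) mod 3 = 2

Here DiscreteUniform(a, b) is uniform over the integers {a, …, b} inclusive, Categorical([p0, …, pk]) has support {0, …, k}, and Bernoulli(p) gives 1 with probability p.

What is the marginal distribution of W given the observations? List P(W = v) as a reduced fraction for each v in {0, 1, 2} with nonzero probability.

P(W=0) = 164/423, P(W=1) = 148/423, P(W=2) = 37/141

Enumerate traces; 216 have nonzero weight after conditioning:
  (V=0, X=0, Y=2, W=1, U=0, Z=0) weight 2/729
  (V=0, X=0, Y=2, W=1, U=0, Z=1) weight 2/729
  (V=0, X=0, Y=2, W=1, U=1, Z=0) weight 1/486
  (V=0, X=0, Y=2, W=1, U=1, Z=1) weight 1/486
  (V=0, X=0, Y=2, W=1, U=2, Z=0) weight 1/729
  (V=0, X=0, Y=2, W=1, U=2, Z=1) weight 1/729
  (V=0, X=0, Y=3, W=1, U=0, Z=0) weight 2/729
  (V=0, X=0, Y=3, W=1, U=0, Z=1) weight 2/729
  (V=0, X=1, Y=2, W=0, U=0, Z=0) weight 1/729
  (V=0, X=2, Y=2, W=2, U=0, Z=0) weight 1/486
  … 206 more
Group by W:
  weight(W=0) = 41/270
  weight(W=1) = 37/270
  weight(W=2) = 37/360
Total weight = 41/270 + 37/270 + 37/360 = 47/120
P(W=0 | obs) = 41/270 / 47/120 = 164/423
P(W=1 | obs) = 37/270 / 47/120 = 148/423
P(W=2 | obs) = 37/360 / 47/120 = 37/141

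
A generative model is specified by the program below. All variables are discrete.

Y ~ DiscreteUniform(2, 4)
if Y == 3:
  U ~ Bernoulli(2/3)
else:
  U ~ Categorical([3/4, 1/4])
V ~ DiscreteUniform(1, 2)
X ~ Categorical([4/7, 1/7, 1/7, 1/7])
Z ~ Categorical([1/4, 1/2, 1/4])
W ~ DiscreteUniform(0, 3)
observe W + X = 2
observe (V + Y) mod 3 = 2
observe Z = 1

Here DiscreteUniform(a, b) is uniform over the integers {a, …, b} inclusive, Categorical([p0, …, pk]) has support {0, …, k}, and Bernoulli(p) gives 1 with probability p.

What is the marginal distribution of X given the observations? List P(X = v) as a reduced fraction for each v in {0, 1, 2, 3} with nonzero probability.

Enumerate traces; 12 have nonzero weight after conditioning:
  (Y=3, U=0, V=2, X=0, Z=1, W=2) weight 1/252
  (Y=3, U=0, V=2, X=1, Z=1, W=1) weight 1/1008
  (Y=3, U=0, V=2, X=2, Z=1, W=0) weight 1/1008
  (Y=3, U=1, V=2, X=0, Z=1, W=2) weight 1/126
  (Y=3, U=1, V=2, X=1, Z=1, W=1) weight 1/504
  (Y=3, U=1, V=2, X=2, Z=1, W=0) weight 1/504
  (Y=4, U=0, V=1, X=0, Z=1, W=2) weight 1/112
  (Y=4, U=0, V=1, X=1, Z=1, W=1) weight 1/448
  … 4 more
Group by X:
  weight(X=0) = 1/42
  weight(X=1) = 1/168
  weight(X=2) = 1/168
Total weight = 1/42 + 1/168 + 1/168 = 1/28
P(X=0 | obs) = 1/42 / 1/28 = 2/3
P(X=1 | obs) = 1/168 / 1/28 = 1/6
P(X=2 | obs) = 1/168 / 1/28 = 1/6

P(X=0) = 2/3, P(X=1) = 1/6, P(X=2) = 1/6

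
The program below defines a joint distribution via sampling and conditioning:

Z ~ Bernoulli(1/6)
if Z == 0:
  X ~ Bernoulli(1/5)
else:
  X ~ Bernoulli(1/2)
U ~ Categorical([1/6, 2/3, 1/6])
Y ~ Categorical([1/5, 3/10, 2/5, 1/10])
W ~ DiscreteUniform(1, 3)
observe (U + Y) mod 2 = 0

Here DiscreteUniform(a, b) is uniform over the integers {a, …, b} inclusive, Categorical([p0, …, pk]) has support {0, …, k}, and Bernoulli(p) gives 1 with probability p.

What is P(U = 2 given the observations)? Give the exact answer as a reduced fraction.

Enumerate traces; 72 have nonzero weight after conditioning:
  (Z=0, X=0, U=0, Y=0, W=1) weight 1/135
  (Z=0, X=0, U=0, Y=0, W=2) weight 1/135
  (Z=0, X=0, U=0, Y=0, W=3) weight 1/135
  (Z=0, X=0, U=0, Y=2, W=1) weight 2/135
  (Z=0, X=0, U=0, Y=2, W=2) weight 2/135
  (Z=0, X=0, U=0, Y=2, W=3) weight 2/135
  (Z=0, X=0, U=1, Y=1, W=1) weight 2/45
  (Z=0, X=0, U=1, Y=1, W=2) weight 2/45
  (Z=0, X=0, U=2, Y=0, W=1) weight 1/135
  … 63 more
Group by U:
  weight(U=0) = 1/10
  weight(U=1) = 4/15
  weight(U=2) = 1/10
Total weight = 1/10 + 4/15 + 1/10 = 7/15
P(U=0 | obs) = 1/10 / 7/15 = 3/14
P(U=1 | obs) = 4/15 / 7/15 = 4/7
P(U=2 | obs) = 1/10 / 7/15 = 3/14

P(U = 2 | obs) = 3/14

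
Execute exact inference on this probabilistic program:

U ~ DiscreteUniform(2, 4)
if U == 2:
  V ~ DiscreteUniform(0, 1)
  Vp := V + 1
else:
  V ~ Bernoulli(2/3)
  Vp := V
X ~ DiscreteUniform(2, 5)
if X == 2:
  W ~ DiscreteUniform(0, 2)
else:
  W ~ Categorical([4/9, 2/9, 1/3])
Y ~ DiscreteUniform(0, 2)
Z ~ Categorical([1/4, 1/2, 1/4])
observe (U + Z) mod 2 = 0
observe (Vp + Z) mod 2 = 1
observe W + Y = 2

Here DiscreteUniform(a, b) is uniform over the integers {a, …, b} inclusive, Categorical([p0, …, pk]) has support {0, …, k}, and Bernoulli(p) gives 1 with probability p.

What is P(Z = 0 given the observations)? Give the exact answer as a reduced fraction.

P(Z = 0 | obs) = 7/18

Enumerate traces; 60 have nonzero weight after conditioning:
  (U=2, V=0, X=2, W=0, Y=2, Z=0) weight 1/864
  (U=2, V=0, X=2, W=0, Y=2, Z=2) weight 1/864
  (U=2, V=0, X=2, W=1, Y=1, Z=0) weight 1/864
  (U=2, V=0, X=2, W=1, Y=1, Z=2) weight 1/864
  (U=2, V=0, X=2, W=2, Y=0, Z=0) weight 1/864
  (U=2, V=0, X=2, W=2, Y=0, Z=2) weight 1/864
  (U=2, V=0, X=3, W=0, Y=2, Z=0) weight 1/648
  (U=2, V=0, X=3, W=0, Y=2, Z=2) weight 1/648
  (U=3, V=0, X=2, W=0, Y=2, Z=1) weight 1/648
  … 51 more
Group by Z:
  weight(Z=0) = 7/216
  weight(Z=1) = 1/54
  weight(Z=2) = 7/216
Total weight = 7/216 + 1/54 + 7/216 = 1/12
P(Z=0 | obs) = 7/216 / 1/12 = 7/18
P(Z=1 | obs) = 1/54 / 1/12 = 2/9
P(Z=2 | obs) = 7/216 / 1/12 = 7/18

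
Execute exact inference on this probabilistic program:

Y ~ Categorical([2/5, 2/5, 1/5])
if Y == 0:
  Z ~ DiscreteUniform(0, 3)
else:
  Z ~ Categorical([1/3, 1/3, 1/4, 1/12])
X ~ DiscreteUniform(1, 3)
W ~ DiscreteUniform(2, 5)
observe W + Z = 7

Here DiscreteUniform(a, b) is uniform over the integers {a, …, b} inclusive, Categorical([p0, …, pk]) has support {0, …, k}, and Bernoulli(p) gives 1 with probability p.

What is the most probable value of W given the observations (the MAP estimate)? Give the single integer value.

Enumerate traces; 18 have nonzero weight after conditioning:
  (Y=0, Z=2, X=1, W=5) weight 1/120
  (Y=0, Z=2, X=2, W=5) weight 1/120
  (Y=0, Z=2, X=3, W=5) weight 1/120
  (Y=0, Z=3, X=1, W=4) weight 1/120
  (Y=0, Z=3, X=2, W=4) weight 1/120
  (Y=0, Z=3, X=3, W=4) weight 1/120
  (Y=1, Z=2, X=1, W=5) weight 1/120
  (Y=1, Z=2, X=2, W=5) weight 1/120
  … 10 more
Group by W:
  weight(W=4) = 3/80
  weight(W=5) = 1/16
Total weight = 3/80 + 1/16 = 1/10
P(W=4 | obs) = 3/80 / 1/10 = 3/8
P(W=5 | obs) = 1/16 / 1/10 = 5/8
argmax = 5

argmax_v P(W = v | obs) = 5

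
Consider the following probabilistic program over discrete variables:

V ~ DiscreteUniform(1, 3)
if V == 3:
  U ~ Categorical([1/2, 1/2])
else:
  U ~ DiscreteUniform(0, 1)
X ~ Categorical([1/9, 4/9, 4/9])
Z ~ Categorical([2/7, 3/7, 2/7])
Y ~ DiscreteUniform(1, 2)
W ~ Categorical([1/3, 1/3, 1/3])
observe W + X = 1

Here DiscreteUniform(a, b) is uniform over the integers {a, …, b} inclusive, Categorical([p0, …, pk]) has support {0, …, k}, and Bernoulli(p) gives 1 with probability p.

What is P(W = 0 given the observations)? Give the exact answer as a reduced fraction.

Enumerate traces; 72 have nonzero weight after conditioning:
  (V=1, U=0, X=0, Z=0, Y=1, W=1) weight 1/1134
  (V=1, U=0, X=0, Z=0, Y=2, W=1) weight 1/1134
  (V=1, U=0, X=0, Z=1, Y=1, W=1) weight 1/756
  (V=1, U=0, X=0, Z=1, Y=2, W=1) weight 1/756
  (V=1, U=0, X=0, Z=2, Y=1, W=1) weight 1/1134
  (V=1, U=0, X=0, Z=2, Y=2, W=1) weight 1/1134
  (V=1, U=0, X=1, Z=0, Y=1, W=0) weight 2/567
  (V=1, U=0, X=1, Z=0, Y=2, W=0) weight 2/567
  … 64 more
Group by W:
  weight(W=0) = 4/27
  weight(W=1) = 1/27
Total weight = 4/27 + 1/27 = 5/27
P(W=0 | obs) = 4/27 / 5/27 = 4/5
P(W=1 | obs) = 1/27 / 5/27 = 1/5

P(W = 0 | obs) = 4/5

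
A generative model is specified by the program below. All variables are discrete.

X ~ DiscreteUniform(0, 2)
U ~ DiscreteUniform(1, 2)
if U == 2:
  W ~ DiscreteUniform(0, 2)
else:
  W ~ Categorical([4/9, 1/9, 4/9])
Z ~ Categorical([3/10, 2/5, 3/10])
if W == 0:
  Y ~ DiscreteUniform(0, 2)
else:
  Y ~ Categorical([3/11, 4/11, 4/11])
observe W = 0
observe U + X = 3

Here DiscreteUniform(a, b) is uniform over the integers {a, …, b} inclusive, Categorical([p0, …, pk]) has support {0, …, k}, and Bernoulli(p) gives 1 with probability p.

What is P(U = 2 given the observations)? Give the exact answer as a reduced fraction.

P(U = 2 | obs) = 3/7

Enumerate traces; 18 have nonzero weight after conditioning:
  (X=1, U=2, W=0, Z=0, Y=0) weight 1/180
  (X=1, U=2, W=0, Z=0, Y=1) weight 1/180
  (X=1, U=2, W=0, Z=0, Y=2) weight 1/180
  (X=1, U=2, W=0, Z=1, Y=0) weight 1/135
  (X=1, U=2, W=0, Z=1, Y=1) weight 1/135
  (X=1, U=2, W=0, Z=1, Y=2) weight 1/135
  (X=1, U=2, W=0, Z=2, Y=0) weight 1/180
  (X=1, U=2, W=0, Z=2, Y=1) weight 1/180
  (X=2, U=1, W=0, Z=0, Y=0) weight 1/135
  … 9 more
Group by U:
  weight(U=1) = 2/27
  weight(U=2) = 1/18
Total weight = 2/27 + 1/18 = 7/54
P(U=1 | obs) = 2/27 / 7/54 = 4/7
P(U=2 | obs) = 1/18 / 7/54 = 3/7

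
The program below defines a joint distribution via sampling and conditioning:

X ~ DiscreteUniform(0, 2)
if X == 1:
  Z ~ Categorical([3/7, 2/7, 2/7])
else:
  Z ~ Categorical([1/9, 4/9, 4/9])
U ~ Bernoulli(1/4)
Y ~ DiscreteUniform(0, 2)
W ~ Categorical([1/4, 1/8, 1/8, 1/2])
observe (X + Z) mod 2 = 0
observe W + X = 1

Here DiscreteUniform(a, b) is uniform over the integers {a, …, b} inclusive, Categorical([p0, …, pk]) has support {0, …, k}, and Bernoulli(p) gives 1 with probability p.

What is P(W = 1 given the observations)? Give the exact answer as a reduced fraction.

Enumerate traces; 18 have nonzero weight after conditioning:
  (X=0, Z=0, U=0, Y=0, W=1) weight 1/864
  (X=0, Z=0, U=0, Y=1, W=1) weight 1/864
  (X=0, Z=0, U=0, Y=2, W=1) weight 1/864
  (X=0, Z=0, U=1, Y=0, W=1) weight 1/2592
  (X=0, Z=0, U=1, Y=1, W=1) weight 1/2592
  (X=0, Z=0, U=1, Y=2, W=1) weight 1/2592
  (X=0, Z=2, U=0, Y=0, W=1) weight 1/216
  (X=0, Z=2, U=0, Y=1, W=1) weight 1/216
  (X=1, Z=1, U=0, Y=0, W=0) weight 1/168
  … 9 more
Group by W:
  weight(W=0) = 1/42
  weight(W=1) = 5/216
Total weight = 1/42 + 5/216 = 71/1512
P(W=0 | obs) = 1/42 / 71/1512 = 36/71
P(W=1 | obs) = 5/216 / 71/1512 = 35/71

P(W = 1 | obs) = 35/71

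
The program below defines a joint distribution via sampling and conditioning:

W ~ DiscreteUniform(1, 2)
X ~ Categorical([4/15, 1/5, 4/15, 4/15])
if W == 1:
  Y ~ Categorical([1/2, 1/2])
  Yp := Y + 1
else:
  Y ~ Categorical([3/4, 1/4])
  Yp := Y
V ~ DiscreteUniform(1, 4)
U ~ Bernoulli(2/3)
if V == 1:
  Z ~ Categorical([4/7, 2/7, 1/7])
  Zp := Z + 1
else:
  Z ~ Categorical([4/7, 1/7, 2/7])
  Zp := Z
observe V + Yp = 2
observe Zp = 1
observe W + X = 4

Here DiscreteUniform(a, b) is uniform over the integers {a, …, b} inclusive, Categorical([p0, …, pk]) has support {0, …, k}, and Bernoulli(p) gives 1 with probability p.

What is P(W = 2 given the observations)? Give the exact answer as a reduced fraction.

Enumerate traces; 6 have nonzero weight after conditioning:
  (W=1, X=3, Y=0, V=1, U=0, Z=0) weight 1/315
  (W=1, X=3, Y=0, V=1, U=1, Z=0) weight 2/315
  (W=2, X=2, Y=0, V=2, U=0, Z=1) weight 1/840
  (W=2, X=2, Y=0, V=2, U=1, Z=1) weight 1/420
  (W=2, X=2, Y=1, V=1, U=0, Z=0) weight 1/630
  (W=2, X=2, Y=1, V=1, U=1, Z=0) weight 1/315
Group by W:
  weight(W=1) = 1/105
  weight(W=2) = 1/120
Total weight = 1/105 + 1/120 = 1/56
P(W=1 | obs) = 1/105 / 1/56 = 8/15
P(W=2 | obs) = 1/120 / 1/56 = 7/15

P(W = 2 | obs) = 7/15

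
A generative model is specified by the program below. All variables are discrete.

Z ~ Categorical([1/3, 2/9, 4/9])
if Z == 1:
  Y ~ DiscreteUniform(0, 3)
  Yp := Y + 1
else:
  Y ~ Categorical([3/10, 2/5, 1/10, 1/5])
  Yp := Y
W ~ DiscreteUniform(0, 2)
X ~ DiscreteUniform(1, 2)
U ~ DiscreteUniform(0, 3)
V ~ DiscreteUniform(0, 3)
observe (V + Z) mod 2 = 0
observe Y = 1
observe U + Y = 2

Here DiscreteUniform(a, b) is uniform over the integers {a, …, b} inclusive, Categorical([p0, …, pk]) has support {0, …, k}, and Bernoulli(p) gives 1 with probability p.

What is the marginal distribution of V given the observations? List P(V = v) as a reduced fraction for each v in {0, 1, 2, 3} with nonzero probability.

Enumerate traces; 36 have nonzero weight after conditioning:
  (Z=0, Y=1, W=0, X=1, U=1, V=0) weight 1/720
  (Z=0, Y=1, W=0, X=1, U=1, V=2) weight 1/720
  (Z=0, Y=1, W=0, X=2, U=1, V=0) weight 1/720
  (Z=0, Y=1, W=0, X=2, U=1, V=2) weight 1/720
  (Z=0, Y=1, W=1, X=1, U=1, V=0) weight 1/720
  (Z=0, Y=1, W=1, X=1, U=1, V=2) weight 1/720
  (Z=0, Y=1, W=1, X=2, U=1, V=0) weight 1/720
  (Z=0, Y=1, W=1, X=2, U=1, V=2) weight 1/720
  (Z=1, Y=1, W=0, X=1, U=1, V=1) weight 1/1728
  (Z=1, Y=1, W=0, X=1, U=1, V=3) weight 1/1728
  … 26 more
Group by V:
  weight(V=0) = 7/360
  weight(V=1) = 1/288
  weight(V=2) = 7/360
  weight(V=3) = 1/288
Total weight = 7/360 + 1/288 + 7/360 + 1/288 = 11/240
P(V=0 | obs) = 7/360 / 11/240 = 14/33
P(V=1 | obs) = 1/288 / 11/240 = 5/66
P(V=2 | obs) = 7/360 / 11/240 = 14/33
P(V=3 | obs) = 1/288 / 11/240 = 5/66

P(V=0) = 14/33, P(V=1) = 5/66, P(V=2) = 14/33, P(V=3) = 5/66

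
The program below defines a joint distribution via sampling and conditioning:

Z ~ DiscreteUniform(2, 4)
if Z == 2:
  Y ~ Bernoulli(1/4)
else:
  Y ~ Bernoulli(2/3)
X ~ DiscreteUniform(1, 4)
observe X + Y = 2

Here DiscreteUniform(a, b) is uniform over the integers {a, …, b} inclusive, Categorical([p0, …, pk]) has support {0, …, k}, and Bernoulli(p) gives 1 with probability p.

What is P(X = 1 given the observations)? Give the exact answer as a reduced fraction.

P(X = 1 | obs) = 19/36

Enumerate traces; 6 have nonzero weight after conditioning:
  (Z=2, Y=0, X=2) weight 1/16
  (Z=2, Y=1, X=1) weight 1/48
  (Z=3, Y=0, X=2) weight 1/36
  (Z=3, Y=1, X=1) weight 1/18
  (Z=4, Y=0, X=2) weight 1/36
  (Z=4, Y=1, X=1) weight 1/18
Group by X:
  weight(X=1) = 19/144
  weight(X=2) = 17/144
Total weight = 19/144 + 17/144 = 1/4
P(X=1 | obs) = 19/144 / 1/4 = 19/36
P(X=2 | obs) = 17/144 / 1/4 = 17/36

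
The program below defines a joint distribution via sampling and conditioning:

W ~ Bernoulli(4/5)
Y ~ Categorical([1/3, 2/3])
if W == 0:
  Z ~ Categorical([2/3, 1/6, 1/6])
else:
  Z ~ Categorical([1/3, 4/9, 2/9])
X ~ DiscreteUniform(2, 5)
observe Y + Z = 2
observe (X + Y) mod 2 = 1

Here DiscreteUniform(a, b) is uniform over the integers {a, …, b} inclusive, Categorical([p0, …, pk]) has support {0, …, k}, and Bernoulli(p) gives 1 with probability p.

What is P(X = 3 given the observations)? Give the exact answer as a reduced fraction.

P(X = 3 | obs) = 19/178

Enumerate traces; 8 have nonzero weight after conditioning:
  (W=0, Y=0, Z=2, X=3) weight 1/360
  (W=0, Y=0, Z=2, X=5) weight 1/360
  (W=0, Y=1, Z=1, X=2) weight 1/180
  (W=0, Y=1, Z=1, X=4) weight 1/180
  (W=1, Y=0, Z=2, X=3) weight 2/135
  (W=1, Y=0, Z=2, X=5) weight 2/135
  (W=1, Y=1, Z=1, X=2) weight 8/135
  (W=1, Y=1, Z=1, X=4) weight 8/135
Group by X:
  weight(X=2) = 7/108
  weight(X=3) = 19/1080
  weight(X=4) = 7/108
  weight(X=5) = 19/1080
Total weight = 7/108 + 19/1080 + 7/108 + 19/1080 = 89/540
P(X=2 | obs) = 7/108 / 89/540 = 35/89
P(X=3 | obs) = 19/1080 / 89/540 = 19/178
P(X=4 | obs) = 7/108 / 89/540 = 35/89
P(X=5 | obs) = 19/1080 / 89/540 = 19/178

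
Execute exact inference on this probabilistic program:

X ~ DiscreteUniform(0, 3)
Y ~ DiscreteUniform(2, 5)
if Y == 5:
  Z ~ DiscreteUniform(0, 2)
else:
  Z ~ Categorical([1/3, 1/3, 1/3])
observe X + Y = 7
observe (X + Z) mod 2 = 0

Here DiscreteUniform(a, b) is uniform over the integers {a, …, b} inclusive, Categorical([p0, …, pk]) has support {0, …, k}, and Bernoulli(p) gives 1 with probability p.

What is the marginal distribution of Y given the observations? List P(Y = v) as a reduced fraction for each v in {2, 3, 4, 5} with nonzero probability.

P(Y=4) = 1/3, P(Y=5) = 2/3

Enumerate traces; 3 have nonzero weight after conditioning:
  (X=2, Y=5, Z=0) weight 1/48
  (X=2, Y=5, Z=2) weight 1/48
  (X=3, Y=4, Z=1) weight 1/48
Group by Y:
  weight(Y=4) = 1/48
  weight(Y=5) = 1/24
Total weight = 1/48 + 1/24 = 1/16
P(Y=4 | obs) = 1/48 / 1/16 = 1/3
P(Y=5 | obs) = 1/24 / 1/16 = 2/3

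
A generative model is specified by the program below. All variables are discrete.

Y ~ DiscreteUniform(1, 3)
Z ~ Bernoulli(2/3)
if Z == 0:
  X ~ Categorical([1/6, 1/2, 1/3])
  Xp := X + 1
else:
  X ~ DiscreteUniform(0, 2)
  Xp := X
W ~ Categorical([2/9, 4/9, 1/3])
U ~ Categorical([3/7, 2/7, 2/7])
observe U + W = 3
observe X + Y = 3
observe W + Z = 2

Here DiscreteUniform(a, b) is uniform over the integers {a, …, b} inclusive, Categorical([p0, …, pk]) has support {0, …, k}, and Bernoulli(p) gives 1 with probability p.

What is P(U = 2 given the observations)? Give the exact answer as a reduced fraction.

Enumerate traces; 6 have nonzero weight after conditioning:
  (Y=1, Z=0, X=2, W=2, U=1) weight 2/567
  (Y=1, Z=1, X=2, W=1, U=2) weight 16/1701
  (Y=2, Z=0, X=1, W=2, U=1) weight 1/189
  (Y=2, Z=1, X=1, W=1, U=2) weight 16/1701
  (Y=3, Z=0, X=0, W=2, U=1) weight 1/567
  (Y=3, Z=1, X=0, W=1, U=2) weight 16/1701
Group by U:
  weight(U=1) = 2/189
  weight(U=2) = 16/567
Total weight = 2/189 + 16/567 = 22/567
P(U=1 | obs) = 2/189 / 22/567 = 3/11
P(U=2 | obs) = 16/567 / 22/567 = 8/11

P(U = 2 | obs) = 8/11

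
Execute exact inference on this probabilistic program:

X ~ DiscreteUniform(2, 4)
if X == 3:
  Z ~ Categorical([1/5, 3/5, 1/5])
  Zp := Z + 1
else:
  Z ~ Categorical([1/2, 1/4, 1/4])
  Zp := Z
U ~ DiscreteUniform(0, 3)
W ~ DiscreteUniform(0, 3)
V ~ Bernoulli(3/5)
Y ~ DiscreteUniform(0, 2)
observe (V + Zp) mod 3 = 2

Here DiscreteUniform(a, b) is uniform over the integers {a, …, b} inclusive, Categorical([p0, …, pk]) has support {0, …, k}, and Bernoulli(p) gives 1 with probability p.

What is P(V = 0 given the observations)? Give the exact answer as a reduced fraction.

Enumerate traces; 288 have nonzero weight after conditioning:
  (X=2, Z=1, U=0, W=0, V=1, Y=0) weight 1/960
  (X=2, Z=1, U=0, W=0, V=1, Y=1) weight 1/960
  (X=2, Z=1, U=0, W=0, V=1, Y=2) weight 1/960
  (X=2, Z=1, U=0, W=1, V=1, Y=0) weight 1/960
  (X=2, Z=1, U=0, W=1, V=1, Y=1) weight 1/960
  (X=2, Z=1, U=0, W=1, V=1, Y=2) weight 1/960
  (X=2, Z=1, U=0, W=2, V=1, Y=0) weight 1/960
  (X=2, Z=1, U=0, W=2, V=1, Y=1) weight 1/960
  (X=2, Z=2, U=0, W=0, V=0, Y=0) weight 1/1440
  … 279 more
Group by V:
  weight(V=0) = 11/75
  weight(V=1) = 7/50
Total weight = 11/75 + 7/50 = 43/150
P(V=0 | obs) = 11/75 / 43/150 = 22/43
P(V=1 | obs) = 7/50 / 43/150 = 21/43

P(V = 0 | obs) = 22/43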